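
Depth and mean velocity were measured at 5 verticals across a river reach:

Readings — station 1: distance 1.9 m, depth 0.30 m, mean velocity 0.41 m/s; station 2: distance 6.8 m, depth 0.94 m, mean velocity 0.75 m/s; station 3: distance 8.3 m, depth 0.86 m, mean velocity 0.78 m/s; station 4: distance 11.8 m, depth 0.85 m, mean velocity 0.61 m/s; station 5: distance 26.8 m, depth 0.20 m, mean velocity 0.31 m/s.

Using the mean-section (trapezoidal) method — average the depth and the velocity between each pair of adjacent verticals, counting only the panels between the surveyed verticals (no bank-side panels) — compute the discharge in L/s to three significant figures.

Panel 1-2: Δb = 4.9 m, d̄ = (0.30+0.94)/2 = 0.62, v̄ = (0.41+0.75)/2 = 0.58 → q = 4.9×0.62×0.58 = 1.762 m³/s
Panel 2-3: Δb = 1.5 m, d̄ = (0.94+0.86)/2 = 0.9, v̄ = (0.75+0.78)/2 = 0.765 → q = 1.5×0.9×0.765 = 1.033 m³/s
Panel 3-4: Δb = 3.5 m, d̄ = (0.86+0.85)/2 = 0.855, v̄ = (0.78+0.61)/2 = 0.695 → q = 3.5×0.855×0.695 = 2.080 m³/s
Panel 4-5: Δb = 15 m, d̄ = (0.85+0.20)/2 = 0.525, v̄ = (0.61+0.31)/2 = 0.46 → q = 15×0.525×0.46 = 3.623 m³/s
Q = Σ q = 8.497 m³/s
= 8.497 × 1000 = 8497 L/s

8500 L/s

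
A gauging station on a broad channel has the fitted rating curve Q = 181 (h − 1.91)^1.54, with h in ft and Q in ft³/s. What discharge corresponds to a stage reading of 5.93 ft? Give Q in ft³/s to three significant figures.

1540 ft³/s

Q = 181 × (5.93 − 1.91)^1.54 = 181 × 4.02^1.54 = 1542 ft³/s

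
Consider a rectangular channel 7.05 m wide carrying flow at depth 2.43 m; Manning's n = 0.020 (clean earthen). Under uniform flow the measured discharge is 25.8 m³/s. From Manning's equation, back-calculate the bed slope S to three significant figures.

0.000559

A = b·y = 7.05 × 2.43 = 17.13 m²
P = b + 2y = 7.05 + 2×2.43 = 11.91 m
R = A/P = 17.13/11.91 = 1.438 m
S = (Q·n / (1·A·R^(2/3)))² = (25.8×0.020 / (1×17.13×1.274))² = 0.0005587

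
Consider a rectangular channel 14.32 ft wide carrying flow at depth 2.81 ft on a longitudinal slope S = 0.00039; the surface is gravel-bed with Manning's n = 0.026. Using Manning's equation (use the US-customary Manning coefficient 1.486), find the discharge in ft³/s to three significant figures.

A = b·y = 14.32 × 2.81 = 40.24 ft²
P = b + 2y = 14.32 + 2×2.81 = 19.94 ft
R = A/P = 40.24/19.94 = 2.018 ft
Q = (1.486/n)·A·R^(2/3)·S^(1/2) = (1.486/0.026) × 40.24 × 2.018^(2/3) × 0.00039^(1/2) = 72.53 ft³/s

72.5 ft³/s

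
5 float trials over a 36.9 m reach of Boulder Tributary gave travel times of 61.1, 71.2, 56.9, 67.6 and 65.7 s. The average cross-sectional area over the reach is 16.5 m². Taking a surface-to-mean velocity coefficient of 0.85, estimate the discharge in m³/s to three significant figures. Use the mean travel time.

8.02 m³/s

t̄ = (61.1 + 71.2 + 56.9 + 67.6 + 65.7) / 5 = 64.5 s
v_surface = L / t̄ = 36.9 / 64.5 = 0.5721 m/s
v_mean = 0.85 × 0.5721 = 0.4863 m/s
Q = A × v_mean = 16.5 × 0.4863 = 8.024 m³/s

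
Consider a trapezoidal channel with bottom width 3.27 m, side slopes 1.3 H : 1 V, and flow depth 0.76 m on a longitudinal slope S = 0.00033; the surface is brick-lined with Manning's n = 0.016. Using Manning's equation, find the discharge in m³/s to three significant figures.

2.50 m³/s

A = (b + z·y)·y = (3.27 + 1.3×0.76)×0.76 = 3.236 m²
P = b + 2y√(1+z²) = 3.27 + 2×0.76×√(1+1.3²) = 5.763 m
R = A/P = 3.236/5.763 = 0.5615 m
Q = (1/n)·A·R^(2/3)·S^(1/2) = (1/0.016) × 3.236 × 0.5615^(2/3) × 0.00033^(1/2) = 2.501 m³/s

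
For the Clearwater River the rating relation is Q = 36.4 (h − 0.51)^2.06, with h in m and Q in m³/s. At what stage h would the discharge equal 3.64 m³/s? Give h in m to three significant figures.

0.837 m

h − h₀ = (Q/C)^(1/b) = (3.64/36.4)^(1/2.06) = 0.3270 m
h = 0.51 + 0.3270 = 0.8370 m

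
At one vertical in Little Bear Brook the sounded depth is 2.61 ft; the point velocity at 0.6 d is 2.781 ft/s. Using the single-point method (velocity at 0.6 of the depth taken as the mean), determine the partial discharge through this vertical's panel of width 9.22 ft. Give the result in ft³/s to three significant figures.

v̄ = v₀.₆ = 2.781 ft/s
q = v̄ × d × w = 2.781 × 2.61 × 9.22 = 66.92 ft³/s

66.9 ft³/s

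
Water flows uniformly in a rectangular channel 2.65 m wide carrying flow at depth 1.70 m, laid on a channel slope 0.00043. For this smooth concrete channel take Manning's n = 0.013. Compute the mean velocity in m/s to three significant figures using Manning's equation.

A = b·y = 2.65 × 1.70 = 4.505 m²
P = b + 2y = 2.65 + 2×1.70 = 6.050 m
R = A/P = 4.505/6.050 = 0.7446 m
Q = (1/n)·A·R^(2/3)·S^(1/2) = (1/0.013) × 4.505 × 0.7446^(2/3) × 0.00043^(1/2) = 5.904 m³/s
V = Q/A = 5.904/4.505 = 1.310 m/s

1.31 m/s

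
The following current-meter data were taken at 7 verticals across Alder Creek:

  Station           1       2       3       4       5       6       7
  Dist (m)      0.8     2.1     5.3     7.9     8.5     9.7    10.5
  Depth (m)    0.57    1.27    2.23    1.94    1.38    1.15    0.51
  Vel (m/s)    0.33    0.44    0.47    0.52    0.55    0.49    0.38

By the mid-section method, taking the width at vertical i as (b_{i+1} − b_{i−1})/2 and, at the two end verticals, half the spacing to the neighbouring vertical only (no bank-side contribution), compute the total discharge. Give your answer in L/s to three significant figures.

7360 L/s

w_1 = (2.1 − 0.8)/2 = 0.65 m; q_1 = 0.33 × 0.57 × 0.65 = 0.1223 m³/s
w_2 = (5.3 − 0.8)/2 = 2.25 m; q_2 = 0.44 × 1.27 × 2.25 = 1.257 m³/s
w_3 = (7.9 − 2.1)/2 = 2.9 m; q_3 = 0.47 × 2.23 × 2.9 = 3.039 m³/s
w_4 = (8.5 − 5.3)/2 = 1.6 m; q_4 = 0.52 × 1.94 × 1.6 = 1.614 m³/s
w_5 = (9.7 − 7.9)/2 = 0.9 m; q_5 = 0.55 × 1.38 × 0.9 = 0.6831 m³/s
w_6 = (10.5 − 8.5)/2 = 1 m; q_6 = 0.49 × 1.15 × 1 = 0.5635 m³/s
w_7 = (10.5 − 9.7)/2 = 0.4 m; q_7 = 0.38 × 0.51 × 0.4 = 0.07752 m³/s
Q = Σ qᵢ = 7.357 m³/s
= 7.357 × 1000 = 7357 L/s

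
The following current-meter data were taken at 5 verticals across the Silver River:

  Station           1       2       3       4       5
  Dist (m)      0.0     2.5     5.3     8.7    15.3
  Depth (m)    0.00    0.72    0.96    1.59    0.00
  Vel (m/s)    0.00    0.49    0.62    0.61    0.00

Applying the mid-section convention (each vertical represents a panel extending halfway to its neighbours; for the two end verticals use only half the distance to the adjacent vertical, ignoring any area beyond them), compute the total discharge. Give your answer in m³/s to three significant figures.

w_2 = (5.3 − 0.0)/2 = 2.65 m; q_2 = 0.49 × 0.72 × 2.65 = 0.9349 m³/s
w_3 = (8.7 − 2.5)/2 = 3.1 m; q_3 = 0.62 × 0.96 × 3.1 = 1.845 m³/s
w_4 = (15.3 − 5.3)/2 = 5 m; q_4 = 0.61 × 1.59 × 5 = 4.850 m³/s
Stations 1, 5 contribute zero (depth or velocity is 0).
Q = Σ qᵢ = 7.630 m³/s

7.63 m³/s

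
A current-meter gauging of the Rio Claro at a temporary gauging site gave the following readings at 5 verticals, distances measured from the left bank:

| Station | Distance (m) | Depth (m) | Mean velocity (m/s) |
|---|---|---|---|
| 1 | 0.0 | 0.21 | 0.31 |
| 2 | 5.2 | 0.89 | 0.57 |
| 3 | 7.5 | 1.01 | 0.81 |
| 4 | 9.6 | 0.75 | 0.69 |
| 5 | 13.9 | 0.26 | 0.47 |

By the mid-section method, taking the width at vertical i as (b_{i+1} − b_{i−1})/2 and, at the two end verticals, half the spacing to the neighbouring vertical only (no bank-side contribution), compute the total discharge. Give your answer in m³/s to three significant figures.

5.79 m³/s

w_1 = (5.2 − 0.0)/2 = 2.6 m; q_1 = 0.31 × 0.21 × 2.6 = 0.1693 m³/s
w_2 = (7.5 − 0.0)/2 = 3.75 m; q_2 = 0.57 × 0.89 × 3.75 = 1.902 m³/s
w_3 = (9.6 − 5.2)/2 = 2.2 m; q_3 = 0.81 × 1.01 × 2.2 = 1.800 m³/s
w_4 = (13.9 − 7.5)/2 = 3.2 m; q_4 = 0.69 × 0.75 × 3.2 = 1.656 m³/s
w_5 = (13.9 − 9.6)/2 = 2.15 m; q_5 = 0.47 × 0.26 × 2.15 = 0.2627 m³/s
Q = Σ qᵢ = 5.790 m³/s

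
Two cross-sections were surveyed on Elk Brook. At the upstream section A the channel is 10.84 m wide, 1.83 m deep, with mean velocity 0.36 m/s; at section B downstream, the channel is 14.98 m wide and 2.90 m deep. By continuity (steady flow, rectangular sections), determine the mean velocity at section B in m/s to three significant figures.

0.164 m/s

Q = A₁V₁ = (10.84×1.83) × 0.36 = 7.141 m³/s
A₂ = 14.98 × 2.90 = 43.44 m²
V₂ = Q/A₂ = 7.141/43.44 = 0.1644 m/s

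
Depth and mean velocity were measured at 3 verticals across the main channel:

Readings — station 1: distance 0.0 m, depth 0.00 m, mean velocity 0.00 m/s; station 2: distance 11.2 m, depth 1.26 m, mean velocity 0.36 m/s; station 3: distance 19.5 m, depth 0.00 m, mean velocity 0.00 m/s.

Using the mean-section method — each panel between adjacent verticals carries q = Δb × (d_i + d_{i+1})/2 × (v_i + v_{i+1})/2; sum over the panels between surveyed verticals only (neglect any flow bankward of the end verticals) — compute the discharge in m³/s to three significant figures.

2.21 m³/s

Panel 1-2: Δb = 11.2 m, d̄ = (0.00+1.26)/2 = 0.63, v̄ = (0.00+0.36)/2 = 0.18 → q = 11.2×0.63×0.18 = 1.270 m³/s
Panel 2-3: Δb = 8.3 m, d̄ = (1.26+0.00)/2 = 0.63, v̄ = (0.36+0.00)/2 = 0.18 → q = 8.3×0.63×0.18 = 0.9412 m³/s
Q = Σ q = 2.211 m³/s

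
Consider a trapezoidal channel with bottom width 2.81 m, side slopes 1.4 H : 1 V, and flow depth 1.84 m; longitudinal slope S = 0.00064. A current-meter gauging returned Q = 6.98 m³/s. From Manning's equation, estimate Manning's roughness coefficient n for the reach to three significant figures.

0.0379

A = (b + z·y)·y = (2.81 + 1.4×1.84)×1.84 = 9.910 m²
P = b + 2y√(1+z²) = 2.81 + 2×1.84×√(1+1.4²) = 9.141 m
R = A/P = 9.910/9.141 = 1.084 m
n = (1/Q)·A·R^(2/3)·S^(1/2) = (1/6.98) × 9.910 × 1.055 × 0.02530 = 0.03791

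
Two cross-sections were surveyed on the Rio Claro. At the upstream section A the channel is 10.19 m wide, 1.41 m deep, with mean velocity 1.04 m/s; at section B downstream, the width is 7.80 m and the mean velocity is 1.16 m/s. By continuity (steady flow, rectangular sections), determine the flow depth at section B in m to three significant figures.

Q = A₁V₁ = (10.19×1.41) × 1.04 = 14.94 m³/s
d₂ = Q/(b₂ V₂) = 14.94/(7.80×1.16) = 1.651 m

1.65 m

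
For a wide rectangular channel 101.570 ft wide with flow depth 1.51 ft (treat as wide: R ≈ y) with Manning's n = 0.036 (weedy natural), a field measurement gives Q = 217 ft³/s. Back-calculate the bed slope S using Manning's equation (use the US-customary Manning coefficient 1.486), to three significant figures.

0.000678

A = b·y = 101.570 × 1.51 = 153.4 ft²
Wide channel: R ≈ y = 1.51 ft
S = (Q·n / (1.486·A·R^(2/3)))² = (217×0.036 / (1.486×153.4×1.316))² = 0.0006782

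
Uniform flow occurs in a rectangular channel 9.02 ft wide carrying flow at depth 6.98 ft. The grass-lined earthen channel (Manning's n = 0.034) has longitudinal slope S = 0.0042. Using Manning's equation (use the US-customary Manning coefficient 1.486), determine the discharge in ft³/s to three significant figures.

349 ft³/s

A = b·y = 9.02 × 6.98 = 62.96 ft²
P = b + 2y = 9.02 + 2×6.98 = 22.98 ft
R = A/P = 62.96/22.98 = 2.740 ft
Q = (1.486/n)·A·R^(2/3)·S^(1/2) = (1.486/0.034) × 62.96 × 2.740^(2/3) × 0.0042^(1/2) = 349.2 ft³/s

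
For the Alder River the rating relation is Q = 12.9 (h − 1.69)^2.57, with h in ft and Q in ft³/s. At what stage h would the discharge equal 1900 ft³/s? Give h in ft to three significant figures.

8.67 ft

h − h₀ = (Q/C)^(1/b) = (1900/12.9)^(1/2.57) = 6.977 ft
h = 1.69 + 6.977 = 8.667 ft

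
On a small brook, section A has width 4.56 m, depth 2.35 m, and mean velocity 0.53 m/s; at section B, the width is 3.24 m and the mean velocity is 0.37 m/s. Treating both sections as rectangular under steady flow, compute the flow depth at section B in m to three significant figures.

4.74 m

Q = A₁V₁ = (4.56×2.35) × 0.53 = 5.679 m³/s
d₂ = Q/(b₂ V₂) = 5.679/(3.24×0.37) = 4.738 m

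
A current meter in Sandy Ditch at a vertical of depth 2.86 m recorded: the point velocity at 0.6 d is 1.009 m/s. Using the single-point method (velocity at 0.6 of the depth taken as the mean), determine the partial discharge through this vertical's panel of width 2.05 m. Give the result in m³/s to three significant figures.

v̄ = v₀.₆ = 1.009 m/s
q = v̄ × d × w = 1.009 × 2.86 × 2.05 = 5.916 m³/s

5.92 m³/s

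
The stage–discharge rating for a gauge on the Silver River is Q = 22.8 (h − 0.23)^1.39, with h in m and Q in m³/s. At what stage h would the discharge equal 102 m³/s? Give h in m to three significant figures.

3.17 m

h − h₀ = (Q/C)^(1/b) = (102/22.8)^(1/1.39) = 2.938 m
h = 0.23 + 2.938 = 3.168 m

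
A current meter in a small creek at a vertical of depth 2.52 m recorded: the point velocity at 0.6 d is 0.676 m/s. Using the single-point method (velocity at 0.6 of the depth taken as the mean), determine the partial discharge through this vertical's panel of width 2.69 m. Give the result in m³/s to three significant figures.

4.58 m³/s

v̄ = v₀.₆ = 0.676 m/s
q = v̄ × d × w = 0.6760 × 2.52 × 2.69 = 4.582 m³/s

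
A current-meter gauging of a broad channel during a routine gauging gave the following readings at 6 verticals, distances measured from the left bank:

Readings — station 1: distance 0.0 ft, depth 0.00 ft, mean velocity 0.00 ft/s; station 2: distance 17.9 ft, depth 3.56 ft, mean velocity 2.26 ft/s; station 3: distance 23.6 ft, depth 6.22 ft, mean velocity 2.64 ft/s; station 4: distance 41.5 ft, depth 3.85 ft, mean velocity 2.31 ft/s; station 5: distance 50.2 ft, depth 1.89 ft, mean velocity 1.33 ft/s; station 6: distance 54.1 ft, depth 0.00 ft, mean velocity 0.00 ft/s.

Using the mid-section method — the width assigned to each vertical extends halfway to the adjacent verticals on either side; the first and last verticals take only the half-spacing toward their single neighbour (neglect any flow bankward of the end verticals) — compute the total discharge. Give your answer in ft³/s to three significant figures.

w_2 = (23.6 − 0.0)/2 = 11.8 ft; q_2 = 2.26 × 3.56 × 11.8 = 94.94 ft³/s
w_3 = (41.5 − 17.9)/2 = 11.8 ft; q_3 = 2.64 × 6.22 × 11.8 = 193.8 ft³/s
w_4 = (50.2 − 23.6)/2 = 13.3 ft; q_4 = 2.31 × 3.85 × 13.3 = 118.3 ft³/s
w_5 = (54.1 − 41.5)/2 = 6.3 ft; q_5 = 1.33 × 1.89 × 6.3 = 15.84 ft³/s
Stations 1, 6 contribute zero (depth or velocity is 0).
Q = Σ qᵢ = 422.8 ft³/s

423 ft³/s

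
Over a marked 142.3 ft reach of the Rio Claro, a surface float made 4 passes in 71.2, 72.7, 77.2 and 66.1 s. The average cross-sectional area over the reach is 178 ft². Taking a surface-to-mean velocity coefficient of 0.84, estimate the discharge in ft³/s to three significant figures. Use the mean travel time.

t̄ = (71.2 + 72.7 + 77.2 + 66.1) / 4 = 71.8 s
v_surface = L / t̄ = 142.3 / 71.8 = 1.982 ft/s
v_mean = 0.84 × 1.982 = 1.665 ft/s
Q = A × v_mean = 178 × 1.665 = 296.3 ft³/s

296 ft³/s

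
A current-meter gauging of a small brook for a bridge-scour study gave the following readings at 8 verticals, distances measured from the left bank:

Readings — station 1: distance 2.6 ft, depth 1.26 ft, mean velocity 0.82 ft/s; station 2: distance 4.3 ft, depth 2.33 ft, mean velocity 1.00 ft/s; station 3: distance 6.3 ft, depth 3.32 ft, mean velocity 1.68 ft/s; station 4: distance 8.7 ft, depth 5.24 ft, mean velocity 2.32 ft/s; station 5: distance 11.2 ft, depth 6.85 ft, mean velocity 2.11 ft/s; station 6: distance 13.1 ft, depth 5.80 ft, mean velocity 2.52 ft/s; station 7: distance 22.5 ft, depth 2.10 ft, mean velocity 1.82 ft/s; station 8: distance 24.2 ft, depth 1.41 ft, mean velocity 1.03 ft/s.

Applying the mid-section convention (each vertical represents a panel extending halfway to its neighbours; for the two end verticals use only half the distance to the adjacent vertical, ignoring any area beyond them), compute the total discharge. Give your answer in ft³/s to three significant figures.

184 ft³/s

w_1 = (4.3 − 2.6)/2 = 0.85 ft; q_1 = 0.82 × 1.26 × 0.85 = 0.8782 ft³/s
w_2 = (6.3 − 2.6)/2 = 1.85 ft; q_2 = 1.00 × 2.33 × 1.85 = 4.311 ft³/s
w_3 = (8.7 − 4.3)/2 = 2.2 ft; q_3 = 1.68 × 3.32 × 2.2 = 12.27 ft³/s
w_4 = (11.2 − 6.3)/2 = 2.45 ft; q_4 = 2.32 × 5.24 × 2.45 = 29.78 ft³/s
w_5 = (13.1 − 8.7)/2 = 2.2 ft; q_5 = 2.11 × 6.85 × 2.2 = 31.80 ft³/s
w_6 = (22.5 − 11.2)/2 = 5.65 ft; q_6 = 2.52 × 5.80 × 5.65 = 82.58 ft³/s
w_7 = (24.2 − 13.1)/2 = 5.55 ft; q_7 = 1.82 × 2.10 × 5.55 = 21.21 ft³/s
w_8 = (24.2 − 22.5)/2 = 0.85 ft; q_8 = 1.03 × 1.41 × 0.85 = 1.234 ft³/s
Q = Σ qᵢ = 184.1 ft³/s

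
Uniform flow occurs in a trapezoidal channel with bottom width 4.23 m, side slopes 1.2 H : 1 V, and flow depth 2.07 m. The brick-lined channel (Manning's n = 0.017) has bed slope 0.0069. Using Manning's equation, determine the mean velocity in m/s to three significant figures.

A = (b + z·y)·y = (4.23 + 1.2×2.07)×2.07 = 13.90 m²
P = b + 2y√(1+z²) = 4.23 + 2×2.07×√(1+1.2²) = 10.70 m
R = A/P = 13.90/10.70 = 1.299 m
Q = (1/n)·A·R^(2/3)·S^(1/2) = (1/0.017) × 13.90 × 1.299^(2/3) × 0.0069^(1/2) = 80.86 m³/s
V = Q/A = 80.86/13.90 = 5.818 m/s

5.82 m/s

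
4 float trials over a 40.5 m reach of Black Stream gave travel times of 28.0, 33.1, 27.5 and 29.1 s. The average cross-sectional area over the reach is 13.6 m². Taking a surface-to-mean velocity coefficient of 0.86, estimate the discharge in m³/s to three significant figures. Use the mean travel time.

t̄ = (28.0 + 33.1 + 27.5 + 29.1) / 4 = 29.425 s
v_surface = L / t̄ = 40.5 / 29.425 = 1.376 m/s
v_mean = 0.86 × 1.376 = 1.184 m/s
Q = A × v_mean = 13.6 × 1.184 = 16.10 m³/s

16.1 m³/s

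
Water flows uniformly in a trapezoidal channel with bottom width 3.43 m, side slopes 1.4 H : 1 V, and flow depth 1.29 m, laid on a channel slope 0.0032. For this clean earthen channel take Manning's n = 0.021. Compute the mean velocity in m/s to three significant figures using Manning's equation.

A = (b + z·y)·y = (3.43 + 1.4×1.29)×1.29 = 6.754 m²
P = b + 2y√(1+z²) = 3.43 + 2×1.29×√(1+1.4²) = 7.869 m
R = A/P = 6.754/7.869 = 0.8584 m
Q = (1/n)·A·R^(2/3)·S^(1/2) = (1/0.021) × 6.754 × 0.8584^(2/3) × 0.0032^(1/2) = 16.43 m³/s
V = Q/A = 16.43/6.754 = 2.433 m/s

2.43 m/s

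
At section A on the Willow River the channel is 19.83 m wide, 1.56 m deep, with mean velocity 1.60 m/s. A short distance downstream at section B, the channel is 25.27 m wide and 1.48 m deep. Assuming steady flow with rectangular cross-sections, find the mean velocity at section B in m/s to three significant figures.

Q = A₁V₁ = (19.83×1.56) × 1.60 = 49.50 m³/s
A₂ = 25.27 × 1.48 = 37.40 m²
V₂ = Q/A₂ = 49.50/37.40 = 1.323 m/s

1.32 m/s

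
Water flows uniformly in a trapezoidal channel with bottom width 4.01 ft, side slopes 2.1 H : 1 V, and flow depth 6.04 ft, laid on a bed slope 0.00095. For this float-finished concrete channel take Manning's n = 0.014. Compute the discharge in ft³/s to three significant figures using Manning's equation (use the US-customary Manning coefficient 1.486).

A = (b + z·y)·y = (4.01 + 2.1×6.04)×6.04 = 100.8 ft²
P = b + 2y√(1+z²) = 4.01 + 2×6.04×√(1+2.1²) = 32.11 ft
R = A/P = 100.8/32.11 = 3.140 ft
Q = (1.486/n)·A·R^(2/3)·S^(1/2) = (1.486/0.014) × 100.8 × 3.140^(2/3) × 0.00095^(1/2) = 707.4 ft³/s

707 ft³/s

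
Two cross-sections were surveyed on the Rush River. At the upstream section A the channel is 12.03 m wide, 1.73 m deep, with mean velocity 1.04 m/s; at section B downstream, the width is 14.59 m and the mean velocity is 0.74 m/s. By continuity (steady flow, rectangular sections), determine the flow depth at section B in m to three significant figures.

2.00 m

Q = A₁V₁ = (12.03×1.73) × 1.04 = 21.64 m³/s
d₂ = Q/(b₂ V₂) = 21.64/(14.59×0.74) = 2.005 m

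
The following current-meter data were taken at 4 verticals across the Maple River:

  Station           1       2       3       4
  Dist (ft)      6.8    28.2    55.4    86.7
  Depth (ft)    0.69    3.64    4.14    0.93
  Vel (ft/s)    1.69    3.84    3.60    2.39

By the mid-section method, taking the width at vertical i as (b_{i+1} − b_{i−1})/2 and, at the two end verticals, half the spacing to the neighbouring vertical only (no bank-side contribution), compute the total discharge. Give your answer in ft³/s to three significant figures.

w_1 = (28.2 − 6.8)/2 = 10.7 ft; q_1 = 1.69 × 0.69 × 10.7 = 12.48 ft³/s
w_2 = (55.4 − 6.8)/2 = 24.3 ft; q_2 = 3.84 × 3.64 × 24.3 = 339.7 ft³/s
w_3 = (86.7 − 28.2)/2 = 29.25 ft; q_3 = 3.60 × 4.14 × 29.25 = 435.9 ft³/s
w_4 = (86.7 − 55.4)/2 = 15.65 ft; q_4 = 2.39 × 0.93 × 15.65 = 34.79 ft³/s
Q = Σ qᵢ = 822.9 ft³/s

823 ft³/s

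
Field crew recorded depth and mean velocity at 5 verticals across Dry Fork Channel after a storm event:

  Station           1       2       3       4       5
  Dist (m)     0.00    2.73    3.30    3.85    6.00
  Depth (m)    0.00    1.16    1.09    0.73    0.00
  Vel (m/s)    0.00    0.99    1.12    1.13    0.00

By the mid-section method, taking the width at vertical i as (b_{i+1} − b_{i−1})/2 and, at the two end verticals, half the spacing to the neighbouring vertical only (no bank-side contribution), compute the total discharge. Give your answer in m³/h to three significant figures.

w_2 = (3.30 − 0.00)/2 = 1.65 m; q_2 = 0.99 × 1.16 × 1.65 = 1.895 m³/s
w_3 = (3.85 − 2.73)/2 = 0.56 m; q_3 = 1.12 × 1.09 × 0.56 = 0.6836 m³/s
w_4 = (6.00 − 3.30)/2 = 1.35 m; q_4 = 1.13 × 0.73 × 1.35 = 1.114 m³/s
Stations 1, 5 contribute zero (depth or velocity is 0).
Q = Σ qᵢ = 3.692 m³/s
= 3.692 × 3600 = 13290 m³/h

13300 m³/h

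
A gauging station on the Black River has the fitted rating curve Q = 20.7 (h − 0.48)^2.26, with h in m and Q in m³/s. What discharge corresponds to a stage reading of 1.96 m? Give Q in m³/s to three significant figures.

Q = 20.7 × (1.96 − 0.48)^2.26 = 20.7 × 1.48^2.26 = 50.21 m³/s

50.2 m³/s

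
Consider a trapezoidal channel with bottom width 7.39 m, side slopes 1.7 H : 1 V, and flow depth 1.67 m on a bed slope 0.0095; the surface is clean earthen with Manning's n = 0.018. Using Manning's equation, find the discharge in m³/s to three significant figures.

A = (b + z·y)·y = (7.39 + 1.7×1.67)×1.67 = 17.08 m²
P = b + 2y√(1+z²) = 7.39 + 2×1.67×√(1+1.7²) = 13.98 m
R = A/P = 17.08/13.98 = 1.222 m
Q = (1/n)·A·R^(2/3)·S^(1/2) = (1/0.018) × 17.08 × 1.222^(2/3) × 0.0095^(1/2) = 105.7 m³/s

106 m³/s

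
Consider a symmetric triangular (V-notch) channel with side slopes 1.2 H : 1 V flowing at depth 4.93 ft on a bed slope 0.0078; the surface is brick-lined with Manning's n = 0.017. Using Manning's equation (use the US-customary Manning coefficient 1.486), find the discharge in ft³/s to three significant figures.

A = z·y² = 1.2×4.93² = 29.17 ft²
P = 2y√(1+z²) = 2×4.93×√(1+1.2²) = 15.40 ft
R = A/P = 29.17/15.40 = 1.894 ft
Q = (1.486/n)·A·R^(2/3)·S^(1/2) = (1.486/0.017) × 29.17 × 1.894^(2/3) × 0.0078^(1/2) = 344.6 ft³/s

345 ft³/s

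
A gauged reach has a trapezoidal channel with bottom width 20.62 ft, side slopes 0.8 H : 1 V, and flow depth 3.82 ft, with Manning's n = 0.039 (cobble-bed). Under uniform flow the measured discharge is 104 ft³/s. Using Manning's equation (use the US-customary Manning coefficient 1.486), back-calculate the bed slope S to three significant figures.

0.000213

A = (b + z·y)·y = (20.62 + 0.8×3.82)×3.82 = 90.44 ft²
P = b + 2y√(1+z²) = 20.62 + 2×3.82×√(1+0.8²) = 30.40 ft
R = A/P = 90.44/30.40 = 2.975 ft
S = (Q·n / (1.486·A·R^(2/3)))² = (104×0.039 / (1.486×90.44×2.068))² = 0.0002129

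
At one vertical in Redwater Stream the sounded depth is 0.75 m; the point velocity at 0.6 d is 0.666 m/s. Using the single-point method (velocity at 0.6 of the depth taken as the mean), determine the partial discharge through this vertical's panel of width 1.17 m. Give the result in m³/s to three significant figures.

v̄ = v₀.₆ = 0.666 m/s
q = v̄ × d × w = 0.6660 × 0.75 × 1.17 = 0.5844 m³/s

0.584 m³/s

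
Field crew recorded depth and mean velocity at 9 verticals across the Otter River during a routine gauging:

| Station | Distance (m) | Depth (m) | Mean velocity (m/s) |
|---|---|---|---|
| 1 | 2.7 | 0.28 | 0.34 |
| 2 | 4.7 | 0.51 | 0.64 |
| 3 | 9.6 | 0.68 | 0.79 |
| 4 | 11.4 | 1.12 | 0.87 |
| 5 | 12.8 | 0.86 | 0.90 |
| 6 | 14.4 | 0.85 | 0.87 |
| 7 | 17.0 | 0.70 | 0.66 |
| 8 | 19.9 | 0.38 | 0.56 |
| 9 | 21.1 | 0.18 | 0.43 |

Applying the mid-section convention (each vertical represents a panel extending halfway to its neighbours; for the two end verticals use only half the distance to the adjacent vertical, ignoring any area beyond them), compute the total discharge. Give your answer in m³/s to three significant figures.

9.05 m³/s

w_1 = (4.7 − 2.7)/2 = 1 m; q_1 = 0.34 × 0.28 × 1 = 0.09520 m³/s
w_2 = (9.6 − 2.7)/2 = 3.45 m; q_2 = 0.64 × 0.51 × 3.45 = 1.126 m³/s
w_3 = (11.4 − 4.7)/2 = 3.35 m; q_3 = 0.79 × 0.68 × 3.35 = 1.800 m³/s
w_4 = (12.8 − 9.6)/2 = 1.6 m; q_4 = 0.87 × 1.12 × 1.6 = 1.559 m³/s
w_5 = (14.4 − 11.4)/2 = 1.5 m; q_5 = 0.90 × 0.86 × 1.5 = 1.161 m³/s
w_6 = (17.0 − 12.8)/2 = 2.1 m; q_6 = 0.87 × 0.85 × 2.1 = 1.553 m³/s
w_7 = (19.9 − 14.4)/2 = 2.75 m; q_7 = 0.66 × 0.70 × 2.75 = 1.271 m³/s
w_8 = (21.1 − 17.0)/2 = 2.05 m; q_8 = 0.56 × 0.38 × 2.05 = 0.4362 m³/s
w_9 = (21.1 − 19.9)/2 = 0.6 m; q_9 = 0.43 × 0.18 × 0.6 = 0.04644 m³/s
Q = Σ qᵢ = 9.047 m³/s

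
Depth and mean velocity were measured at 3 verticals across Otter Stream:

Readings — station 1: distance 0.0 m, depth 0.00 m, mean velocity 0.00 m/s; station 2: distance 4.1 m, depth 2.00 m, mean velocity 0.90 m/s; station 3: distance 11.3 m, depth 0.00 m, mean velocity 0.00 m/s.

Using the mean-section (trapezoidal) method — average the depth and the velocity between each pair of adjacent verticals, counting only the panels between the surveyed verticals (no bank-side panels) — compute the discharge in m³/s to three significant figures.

5.09 m³/s

Panel 1-2: Δb = 4.1 m, d̄ = (0.00+2.00)/2 = 1, v̄ = (0.00+0.90)/2 = 0.45 → q = 4.1×1×0.45 = 1.845 m³/s
Panel 2-3: Δb = 7.2 m, d̄ = (2.00+0.00)/2 = 1, v̄ = (0.90+0.00)/2 = 0.45 → q = 7.2×1×0.45 = 3.240 m³/s
Q = Σ q = 5.085 m³/s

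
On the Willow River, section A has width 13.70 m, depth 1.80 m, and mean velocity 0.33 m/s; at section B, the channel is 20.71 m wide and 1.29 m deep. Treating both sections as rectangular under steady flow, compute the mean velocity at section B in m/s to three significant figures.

0.305 m/s

Q = A₁V₁ = (13.70×1.80) × 0.33 = 8.138 m³/s
A₂ = 20.71 × 1.29 = 26.72 m²
V₂ = Q/A₂ = 8.138/26.72 = 0.3046 m/s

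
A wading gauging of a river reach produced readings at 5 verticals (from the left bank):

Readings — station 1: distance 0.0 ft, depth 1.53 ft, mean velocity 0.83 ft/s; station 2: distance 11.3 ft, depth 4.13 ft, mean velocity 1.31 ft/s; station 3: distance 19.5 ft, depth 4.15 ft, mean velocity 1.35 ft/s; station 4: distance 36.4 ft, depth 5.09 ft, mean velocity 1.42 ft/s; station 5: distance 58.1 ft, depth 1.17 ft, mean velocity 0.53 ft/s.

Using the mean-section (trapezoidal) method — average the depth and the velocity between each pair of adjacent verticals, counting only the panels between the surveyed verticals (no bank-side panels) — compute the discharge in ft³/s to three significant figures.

254 ft³/s

Panel 1-2: Δb = 11.3 ft, d̄ = (1.53+4.13)/2 = 2.83, v̄ = (0.83+1.31)/2 = 1.07 → q = 11.3×2.83×1.07 = 34.22 ft³/s
Panel 2-3: Δb = 8.2 ft, d̄ = (4.13+4.15)/2 = 4.14, v̄ = (1.31+1.35)/2 = 1.33 → q = 8.2×4.14×1.33 = 45.15 ft³/s
Panel 3-4: Δb = 16.9 ft, d̄ = (4.15+5.09)/2 = 4.62, v̄ = (1.35+1.42)/2 = 1.385 → q = 16.9×4.62×1.385 = 108.1 ft³/s
Panel 4-5: Δb = 21.7 ft, d̄ = (5.09+1.17)/2 = 3.13, v̄ = (1.42+0.53)/2 = 0.975 → q = 21.7×3.13×0.975 = 66.22 ft³/s
Q = Σ q = 253.7 ft³/s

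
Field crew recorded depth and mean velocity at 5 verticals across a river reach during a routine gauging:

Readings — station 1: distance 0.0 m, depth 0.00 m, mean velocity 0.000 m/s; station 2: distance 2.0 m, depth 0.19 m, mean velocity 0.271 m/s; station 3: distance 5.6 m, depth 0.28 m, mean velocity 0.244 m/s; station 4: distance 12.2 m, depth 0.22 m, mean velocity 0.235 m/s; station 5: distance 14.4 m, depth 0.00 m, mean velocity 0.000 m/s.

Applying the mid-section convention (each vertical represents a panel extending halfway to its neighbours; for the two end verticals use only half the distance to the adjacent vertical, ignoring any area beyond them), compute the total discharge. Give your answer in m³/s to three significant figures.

0.720 m³/s

w_2 = (5.6 − 0.0)/2 = 2.8 m; q_2 = 0.271 × 0.19 × 2.8 = 0.1442 m³/s
w_3 = (12.2 − 2.0)/2 = 5.1 m; q_3 = 0.244 × 0.28 × 5.1 = 0.3484 m³/s
w_4 = (14.4 − 5.6)/2 = 4.4 m; q_4 = 0.235 × 0.22 × 4.4 = 0.2275 m³/s
Stations 1, 5 contribute zero (depth or velocity is 0).
Q = Σ qᵢ = 0.7201 m³/s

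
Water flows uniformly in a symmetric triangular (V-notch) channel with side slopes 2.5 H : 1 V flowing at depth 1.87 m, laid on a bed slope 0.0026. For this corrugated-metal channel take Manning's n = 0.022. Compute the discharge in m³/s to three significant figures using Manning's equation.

A = z·y² = 2.5×1.87² = 8.742 m²
P = 2y√(1+z²) = 2×1.87×√(1+2.5²) = 10.07 m
R = A/P = 8.742/10.07 = 0.8681 m
Q = (1/n)·A·R^(2/3)·S^(1/2) = (1/0.022) × 8.742 × 0.8681^(2/3) × 0.0026^(1/2) = 18.44 m³/s

18.4 m³/s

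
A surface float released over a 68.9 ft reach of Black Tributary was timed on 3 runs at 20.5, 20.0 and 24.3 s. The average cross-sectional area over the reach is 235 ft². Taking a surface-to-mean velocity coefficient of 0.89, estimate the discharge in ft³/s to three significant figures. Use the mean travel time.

t̄ = (20.5 + 20.0 + 24.3) / 3 = 21.6 s
v_surface = L / t̄ = 68.9 / 21.6 = 3.190 ft/s
v_mean = 0.89 × 3.190 = 2.839 ft/s
Q = A × v_mean = 235 × 2.839 = 667.1 ft³/s

667 ft³/s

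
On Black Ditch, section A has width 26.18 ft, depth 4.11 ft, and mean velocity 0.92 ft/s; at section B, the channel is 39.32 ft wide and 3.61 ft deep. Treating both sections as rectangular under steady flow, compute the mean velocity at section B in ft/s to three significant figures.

0.697 ft/s

Q = A₁V₁ = (26.18×4.11) × 0.92 = 98.99 ft³/s
A₂ = 39.32 × 3.61 = 141.9 ft²
V₂ = Q/A₂ = 98.99/141.9 = 0.6974 ft/s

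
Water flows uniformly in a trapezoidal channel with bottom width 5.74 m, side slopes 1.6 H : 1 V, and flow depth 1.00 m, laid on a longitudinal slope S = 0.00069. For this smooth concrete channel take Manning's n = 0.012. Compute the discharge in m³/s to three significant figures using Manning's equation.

A = (b + z·y)·y = (5.74 + 1.6×1.00)×1.00 = 7.340 m²
P = b + 2y√(1+z²) = 5.74 + 2×1.00×√(1+1.6²) = 9.514 m
R = A/P = 7.340/9.514 = 0.7715 m
Q = (1/n)·A·R^(2/3)·S^(1/2) = (1/0.012) × 7.340 × 0.7715^(2/3) × 0.00069^(1/2) = 13.52 m³/s

13.5 m³/s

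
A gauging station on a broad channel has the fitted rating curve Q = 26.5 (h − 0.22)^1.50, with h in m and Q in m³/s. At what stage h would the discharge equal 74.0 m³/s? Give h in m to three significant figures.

h − h₀ = (Q/C)^(1/b) = (74.0/26.5)^(1/1.50) = 1.983 m
h = 0.22 + 1.983 = 2.203 m

2.20 m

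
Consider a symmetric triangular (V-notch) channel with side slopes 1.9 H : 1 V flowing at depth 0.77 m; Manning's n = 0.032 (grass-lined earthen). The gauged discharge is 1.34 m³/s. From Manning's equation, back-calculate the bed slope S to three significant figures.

A = z·y² = 1.9×0.77² = 1.127 m²
P = 2y√(1+z²) = 2×0.77×√(1+1.9²) = 3.307 m
R = A/P = 1.127/3.307 = 0.3407 m
S = (Q·n / (1·A·R^(2/3)))² = (1.34×0.032 / (1×1.127×0.4878))² = 0.006089

0.00609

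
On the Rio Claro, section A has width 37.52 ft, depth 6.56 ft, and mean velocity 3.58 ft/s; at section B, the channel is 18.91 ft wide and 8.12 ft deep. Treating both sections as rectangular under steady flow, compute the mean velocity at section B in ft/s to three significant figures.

5.74 ft/s

Q = A₁V₁ = (37.52×6.56) × 3.58 = 881.1 ft³/s
A₂ = 18.91 × 8.12 = 153.5 ft²
V₂ = Q/A₂ = 881.1/153.5 = 5.739 ft/s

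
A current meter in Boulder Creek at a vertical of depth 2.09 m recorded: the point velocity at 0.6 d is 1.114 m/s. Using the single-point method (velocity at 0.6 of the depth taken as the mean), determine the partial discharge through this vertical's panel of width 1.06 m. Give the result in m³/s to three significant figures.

v̄ = v₀.₆ = 1.114 m/s
q = v̄ × d × w = 1.114 × 2.09 × 1.06 = 2.468 m³/s

2.47 m³/s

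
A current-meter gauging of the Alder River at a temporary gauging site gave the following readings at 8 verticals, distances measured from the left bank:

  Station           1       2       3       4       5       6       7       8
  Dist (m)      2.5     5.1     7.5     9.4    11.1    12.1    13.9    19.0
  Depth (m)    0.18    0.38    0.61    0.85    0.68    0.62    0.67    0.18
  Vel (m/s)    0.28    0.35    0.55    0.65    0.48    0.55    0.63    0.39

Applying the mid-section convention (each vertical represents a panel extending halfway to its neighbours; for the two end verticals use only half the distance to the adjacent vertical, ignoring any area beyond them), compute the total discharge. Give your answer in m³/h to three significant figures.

16800 m³/h

w_1 = (5.1 − 2.5)/2 = 1.3 m; q_1 = 0.28 × 0.18 × 1.3 = 0.06552 m³/s
w_2 = (7.5 − 2.5)/2 = 2.5 m; q_2 = 0.35 × 0.38 × 2.5 = 0.3325 m³/s
w_3 = (9.4 − 5.1)/2 = 2.15 m; q_3 = 0.55 × 0.61 × 2.15 = 0.7213 m³/s
w_4 = (11.1 − 7.5)/2 = 1.8 m; q_4 = 0.65 × 0.85 × 1.8 = 0.9945 m³/s
w_5 = (12.1 − 9.4)/2 = 1.35 m; q_5 = 0.48 × 0.68 × 1.35 = 0.4406 m³/s
w_6 = (13.9 − 11.1)/2 = 1.4 m; q_6 = 0.55 × 0.62 × 1.4 = 0.4774 m³/s
w_7 = (19.0 − 12.1)/2 = 3.45 m; q_7 = 0.63 × 0.67 × 3.45 = 1.456 m³/s
w_8 = (19.0 − 13.9)/2 = 2.55 m; q_8 = 0.39 × 0.18 × 2.55 = 0.1790 m³/s
Q = Σ qᵢ = 4.667 m³/s
= 4.667 × 3600 = 16800 m³/h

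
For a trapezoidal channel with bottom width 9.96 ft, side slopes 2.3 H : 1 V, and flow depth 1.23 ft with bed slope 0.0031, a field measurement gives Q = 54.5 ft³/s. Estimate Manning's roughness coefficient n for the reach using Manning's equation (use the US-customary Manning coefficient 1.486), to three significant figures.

0.0235

A = (b + z·y)·y = (9.96 + 2.3×1.23)×1.23 = 15.73 ft²
P = b + 2y√(1+z²) = 9.96 + 2×1.23×√(1+2.3²) = 16.13 ft
R = A/P = 15.73/16.13 = 0.9753 ft
n = (1.486/Q)·A·R^(2/3)·S^(1/2) = (1.486/54.5) × 15.73 × 0.9834 × 0.05568 = 0.02348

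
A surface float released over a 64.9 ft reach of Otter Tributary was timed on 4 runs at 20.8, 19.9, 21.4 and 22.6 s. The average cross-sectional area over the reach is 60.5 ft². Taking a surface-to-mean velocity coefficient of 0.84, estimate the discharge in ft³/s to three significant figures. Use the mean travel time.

156 ft³/s

t̄ = (20.8 + 19.9 + 21.4 + 22.6) / 4 = 21.175 s
v_surface = L / t̄ = 64.9 / 21.175 = 3.065 ft/s
v_mean = 0.84 × 3.065 = 2.575 ft/s
Q = A × v_mean = 60.5 × 2.575 = 155.8 ft³/s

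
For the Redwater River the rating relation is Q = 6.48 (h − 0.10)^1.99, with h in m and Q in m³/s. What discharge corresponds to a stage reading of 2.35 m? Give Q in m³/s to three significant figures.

Q = 6.48 × (2.35 − 0.10)^1.99 = 6.48 × 2.25^1.99 = 32.54 m³/s

32.5 m³/s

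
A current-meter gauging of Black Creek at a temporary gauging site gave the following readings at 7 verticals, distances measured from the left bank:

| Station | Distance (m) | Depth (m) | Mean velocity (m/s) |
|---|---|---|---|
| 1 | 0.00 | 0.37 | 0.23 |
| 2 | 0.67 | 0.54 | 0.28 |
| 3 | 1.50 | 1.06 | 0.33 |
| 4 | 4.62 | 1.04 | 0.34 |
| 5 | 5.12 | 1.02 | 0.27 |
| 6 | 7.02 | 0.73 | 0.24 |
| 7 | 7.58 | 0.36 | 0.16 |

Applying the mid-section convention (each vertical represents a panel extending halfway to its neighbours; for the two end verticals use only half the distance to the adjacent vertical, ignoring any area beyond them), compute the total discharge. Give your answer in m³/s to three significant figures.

w_1 = (0.67 − 0.00)/2 = 0.335 m; q_1 = 0.23 × 0.37 × 0.335 = 0.02851 m³/s
w_2 = (1.50 − 0.00)/2 = 0.75 m; q_2 = 0.28 × 0.54 × 0.75 = 0.1134 m³/s
w_3 = (4.62 − 0.67)/2 = 1.975 m; q_3 = 0.33 × 1.06 × 1.975 = 0.6909 m³/s
w_4 = (5.12 − 1.50)/2 = 1.81 m; q_4 = 0.34 × 1.04 × 1.81 = 0.6400 m³/s
w_5 = (7.02 − 4.62)/2 = 1.2 m; q_5 = 0.27 × 1.02 × 1.2 = 0.3305 m³/s
w_6 = (7.58 − 5.12)/2 = 1.23 m; q_6 = 0.24 × 0.73 × 1.23 = 0.2155 m³/s
w_7 = (7.58 − 7.02)/2 = 0.28 m; q_7 = 0.16 × 0.36 × 0.28 = 0.01613 m³/s
Q = Σ qᵢ = 2.035 m³/s

2.03 m³/s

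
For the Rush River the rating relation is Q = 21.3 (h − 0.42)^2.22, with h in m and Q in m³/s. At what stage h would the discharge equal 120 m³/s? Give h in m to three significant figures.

2.60 m

h − h₀ = (Q/C)^(1/b) = (120/21.3)^(1/2.22) = 2.179 m
h = 0.42 + 2.179 = 2.599 m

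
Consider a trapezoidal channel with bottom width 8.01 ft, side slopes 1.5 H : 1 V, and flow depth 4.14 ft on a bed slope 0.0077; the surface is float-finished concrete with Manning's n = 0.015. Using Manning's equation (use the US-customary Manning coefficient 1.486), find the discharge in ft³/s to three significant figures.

959 ft³/s

A = (b + z·y)·y = (8.01 + 1.5×4.14)×4.14 = 58.87 ft²
P = b + 2y√(1+z²) = 8.01 + 2×4.14×√(1+1.5²) = 22.94 ft
R = A/P = 58.87/22.94 = 2.567 ft
Q = (1.486/n)·A·R^(2/3)·S^(1/2) = (1.486/0.015) × 58.87 × 2.567^(2/3) × 0.0077^(1/2) = 959.4 ft³/s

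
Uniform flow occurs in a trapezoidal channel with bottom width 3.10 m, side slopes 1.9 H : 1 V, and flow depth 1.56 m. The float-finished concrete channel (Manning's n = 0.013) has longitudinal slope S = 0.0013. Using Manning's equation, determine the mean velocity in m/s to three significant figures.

A = (b + z·y)·y = (3.10 + 1.9×1.56)×1.56 = 9.460 m²
P = b + 2y√(1+z²) = 3.10 + 2×1.56×√(1+1.9²) = 9.799 m
R = A/P = 9.460/9.799 = 0.9654 m
Q = (1/n)·A·R^(2/3)·S^(1/2) = (1/0.013) × 9.460 × 0.9654^(2/3) × 0.0013^(1/2) = 25.63 m³/s
V = Q/A = 25.63/9.460 = 2.709 m/s

2.71 m/s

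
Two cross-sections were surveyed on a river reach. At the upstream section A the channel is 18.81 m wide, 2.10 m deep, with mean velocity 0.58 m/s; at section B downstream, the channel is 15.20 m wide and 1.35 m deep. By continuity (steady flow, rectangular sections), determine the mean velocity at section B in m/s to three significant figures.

1.12 m/s

Q = A₁V₁ = (18.81×2.10) × 0.58 = 22.91 m³/s
A₂ = 15.20 × 1.35 = 20.52 m²
V₂ = Q/A₂ = 22.91/20.52 = 1.117 m/s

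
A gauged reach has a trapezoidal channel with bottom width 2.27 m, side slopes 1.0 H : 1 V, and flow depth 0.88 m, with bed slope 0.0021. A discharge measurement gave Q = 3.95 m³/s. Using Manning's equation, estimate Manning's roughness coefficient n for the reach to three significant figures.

A = (b + z·y)·y = (2.27 + 1.0×0.88)×0.88 = 2.772 m²
P = b + 2y√(1+z²) = 2.27 + 2×0.88×√(1+1.0²) = 4.759 m
R = A/P = 2.772/4.759 = 0.5825 m
n = (1/Q)·A·R^(2/3)·S^(1/2) = (1/3.95) × 2.772 × 0.6975 × 0.04583 = 0.02243

0.0224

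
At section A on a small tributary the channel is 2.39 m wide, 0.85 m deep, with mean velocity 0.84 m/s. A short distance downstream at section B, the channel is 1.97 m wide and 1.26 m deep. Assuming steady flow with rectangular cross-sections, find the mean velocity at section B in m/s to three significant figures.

Q = A₁V₁ = (2.39×0.85) × 0.84 = 1.706 m³/s
A₂ = 1.97 × 1.26 = 2.482 m²
V₂ = Q/A₂ = 1.706/2.482 = 0.6875 m/s

0.687 m/s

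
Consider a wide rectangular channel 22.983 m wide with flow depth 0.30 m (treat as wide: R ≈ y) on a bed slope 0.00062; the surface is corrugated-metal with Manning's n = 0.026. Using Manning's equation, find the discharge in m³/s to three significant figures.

A = b·y = 22.983 × 0.30 = 6.895 m²
Wide channel: R ≈ y = 0.30 m
Q = (1/n)·A·R^(2/3)·S^(1/2) = (1/0.026) × 6.895 × 0.3000^(2/3) × 0.00062^(1/2) = 2.959 m³/s

2.96 m³/s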